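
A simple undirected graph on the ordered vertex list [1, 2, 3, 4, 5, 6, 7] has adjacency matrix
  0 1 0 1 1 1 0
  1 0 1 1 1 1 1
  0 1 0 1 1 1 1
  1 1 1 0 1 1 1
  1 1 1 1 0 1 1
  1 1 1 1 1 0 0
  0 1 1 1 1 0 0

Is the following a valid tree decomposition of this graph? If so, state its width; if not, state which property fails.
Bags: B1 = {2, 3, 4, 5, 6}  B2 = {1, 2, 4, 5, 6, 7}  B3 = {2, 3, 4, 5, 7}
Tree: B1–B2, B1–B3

A tree decomposition must satisfy three properties: every vertex lies in some bag; for every edge, both endpoints lie together in some bag; and for every vertex, the bags containing it form a connected subtree. Here bags containing vertex 7 are not connected in the tree, so the decomposition is invalid.

No — bags containing vertex 7 are not connected in the tree.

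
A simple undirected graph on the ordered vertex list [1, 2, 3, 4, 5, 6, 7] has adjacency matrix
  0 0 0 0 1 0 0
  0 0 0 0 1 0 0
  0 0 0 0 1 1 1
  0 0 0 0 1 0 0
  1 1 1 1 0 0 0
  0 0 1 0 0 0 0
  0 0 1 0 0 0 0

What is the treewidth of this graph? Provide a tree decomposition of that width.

Each bag holds 2 vertices, so the decomposition has width 1, which upper-bounds the treewidth. G has an edge, so its treewidth is at least 1. Therefore the treewidth is 1.

Treewidth 1.
Bags: B1 = {3, 7}  B2 = {3, 5}  B3 = {3, 6}  B4 = {2, 5}  B5 = {1, 5}  B6 = {4, 5}
Tree: B1–B2, B2–B3, B2–B4, B2–B5, B4–B6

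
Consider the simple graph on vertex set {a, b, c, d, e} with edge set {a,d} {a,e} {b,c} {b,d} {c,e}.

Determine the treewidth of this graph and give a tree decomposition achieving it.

Treewidth 2.
One such decomposition:
Bags: B1 = {a, d, e}  B2 = {b, d, e}  B3 = {b, c, e}
Tree: B1–B2, B2–B3

Each bag holds 3 vertices, so the decomposition has width 2, which upper-bounds the treewidth. Since e–a–d–b–c–e is a cycle in G, G is not acyclic. Forests are exactly the graphs of treewidth ≤ 1, so tw(G) ≥ 2. Combining the bounds, tw(G) = 2.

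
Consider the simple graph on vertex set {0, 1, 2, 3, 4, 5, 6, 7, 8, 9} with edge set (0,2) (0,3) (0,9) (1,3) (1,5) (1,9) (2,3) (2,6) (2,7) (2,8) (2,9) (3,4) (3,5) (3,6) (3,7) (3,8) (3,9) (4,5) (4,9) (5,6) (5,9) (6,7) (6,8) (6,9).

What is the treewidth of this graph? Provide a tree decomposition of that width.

Each bag holds 4 vertices, so the decomposition has width 3, which upper-bounds the treewidth. On the other hand G contains the 4-clique {2, 3, 6, 8}. A clique must lie in a single bag of any decomposition, so no decomposition can have width below 3. Hence tw(G) = 3 exactly.

Treewidth 3.
One optimal decomposition is:
Bags: B1 = {3, 5, 6, 9}  B2 = {1, 3, 5, 9}  B3 = {3, 4, 5, 9}  B4 = {2, 3, 6, 9}  B5 = {0, 2, 3, 9}  B6 = {2, 3, 6, 7}  B7 = {2, 3, 6, 8}
Tree: B1–B2, B1–B3, B1–B4, B4–B5, B4–B6, B4–B7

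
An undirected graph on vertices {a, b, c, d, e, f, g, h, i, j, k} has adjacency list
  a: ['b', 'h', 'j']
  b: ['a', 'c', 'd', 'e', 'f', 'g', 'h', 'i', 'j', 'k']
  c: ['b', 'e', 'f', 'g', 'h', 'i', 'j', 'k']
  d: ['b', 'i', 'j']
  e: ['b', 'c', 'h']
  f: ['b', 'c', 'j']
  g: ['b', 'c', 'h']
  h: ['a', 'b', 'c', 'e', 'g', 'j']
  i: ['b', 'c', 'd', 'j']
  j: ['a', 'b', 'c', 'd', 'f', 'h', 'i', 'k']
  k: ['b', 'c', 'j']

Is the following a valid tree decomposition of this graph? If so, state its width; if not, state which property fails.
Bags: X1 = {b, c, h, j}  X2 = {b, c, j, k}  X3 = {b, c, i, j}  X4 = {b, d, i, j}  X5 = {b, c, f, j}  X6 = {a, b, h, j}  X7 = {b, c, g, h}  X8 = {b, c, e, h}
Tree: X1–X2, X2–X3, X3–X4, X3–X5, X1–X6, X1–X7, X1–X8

Yes; width 3.

Checking the three conditions: (i) the bags cover all of {a, b, c, d, e, f, g, h, i, j, k}; (ii) for each edge, some bag contains both endpoints; (iii) the bags containing any fixed vertex form a subtree. All hold, so the decomposition is valid with width 4 − 1 = 3.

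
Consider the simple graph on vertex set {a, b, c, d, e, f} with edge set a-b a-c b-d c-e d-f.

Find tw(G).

1

A width-1 tree decomposition is:
Bags: B1 = {c, e}  B2 = {a, c}  B3 = {a, b}  B4 = {b, d}  B5 = {d, f}
Tree: B1–B2, B2–B3, B3–B4, B4–B5
The largest bag has 2 vertices, giving width 1; this decomposition certifies tw(G) ≤ 1. G has an edge, so its treewidth is at least 1. Combining the bounds, tw(G) = 1.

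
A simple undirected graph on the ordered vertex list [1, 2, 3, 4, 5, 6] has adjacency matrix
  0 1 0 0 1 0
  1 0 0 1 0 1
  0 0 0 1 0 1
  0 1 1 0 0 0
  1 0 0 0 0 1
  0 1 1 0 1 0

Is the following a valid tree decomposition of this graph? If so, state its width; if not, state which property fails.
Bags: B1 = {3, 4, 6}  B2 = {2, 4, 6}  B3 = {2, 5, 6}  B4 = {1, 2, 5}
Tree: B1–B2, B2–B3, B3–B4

Checking the three conditions: (i) the bags cover all of {1, 2, 3, 4, 5, 6}; (ii) for each edge, some bag contains both endpoints; (iii) the bags containing any fixed vertex form a subtree. All hold, so the decomposition is valid with width 3 − 1 = 2.

Yes; width 2.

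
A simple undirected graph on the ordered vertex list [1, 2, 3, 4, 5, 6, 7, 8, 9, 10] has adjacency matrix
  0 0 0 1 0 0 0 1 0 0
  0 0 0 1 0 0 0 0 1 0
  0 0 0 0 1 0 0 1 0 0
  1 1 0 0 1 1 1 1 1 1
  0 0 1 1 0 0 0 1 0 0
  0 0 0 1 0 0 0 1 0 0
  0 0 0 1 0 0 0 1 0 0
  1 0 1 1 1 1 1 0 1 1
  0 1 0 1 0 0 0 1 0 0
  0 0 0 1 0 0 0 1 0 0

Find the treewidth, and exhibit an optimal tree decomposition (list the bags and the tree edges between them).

Treewidth 2.
One such decomposition:
Bags: B1 = {4, 8, 10}  B2 = {4, 5, 8}  B3 = {1, 4, 8}  B4 = {4, 8, 9}  B5 = {4, 6, 8}  B6 = {2, 4, 9}  B7 = {3, 5, 8}  B8 = {4, 7, 8}
Tree: B1–B2, B2–B3, B2–B4, B2–B5, B4–B6, B2–B7, B3–B8

Each bag holds 3 vertices, so the decomposition has width 2, which upper-bounds the treewidth. On the other hand G contains the 3-clique {3, 5, 8}. A clique must lie in a single bag of any decomposition, so no decomposition can have width below 2. Therefore the treewidth is 2.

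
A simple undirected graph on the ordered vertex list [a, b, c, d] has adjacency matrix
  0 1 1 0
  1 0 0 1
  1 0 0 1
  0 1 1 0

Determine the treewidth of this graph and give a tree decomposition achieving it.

Treewidth 2.
One optimal decomposition is:
Bags: B1 = {a, b, c}  B2 = {b, c, d}
Tree: B1–B2

Every bag has size at most 3, so the width is 3 − 1 = 2 and tw(G) ≤ 2. For the lower bound, G contains the cycle c–a–b–d–c, so G is not a forest; only forests have treewidth ≤ 1, hence tw(G) ≥ 2. The upper and lower bounds meet at 2, so that is the treewidth.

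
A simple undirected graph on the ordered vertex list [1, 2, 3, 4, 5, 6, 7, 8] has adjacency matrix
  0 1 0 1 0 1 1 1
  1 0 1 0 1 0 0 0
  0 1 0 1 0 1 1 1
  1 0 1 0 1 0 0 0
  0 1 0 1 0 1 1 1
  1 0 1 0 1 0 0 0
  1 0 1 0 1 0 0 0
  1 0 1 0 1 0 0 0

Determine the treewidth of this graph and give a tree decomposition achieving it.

Each bag holds 4 vertices, so the decomposition has width 3, which upper-bounds the treewidth. For the lower bound: the 4 vertex sets {4,5}, {3,6}, {1}, {7} are disjoint, each induces a connected subgraph, and every pair is joined by at least one edge of G. Contracting each set to a single vertex therefore yields K_{4} as a minor, and since treewidth is minor-monotone, tw(G) ≥ tw(K_{4}) = 3. Hence tw(G) = 3 exactly.

Treewidth 3.
One such decomposition:
Bags: B1 = {1, 3, 4, 5}  B2 = {1, 3, 5, 6}  B3 = {1, 3, 5, 7}  B4 = {1, 2, 3, 5}  B5 = {1, 3, 5, 8}
Tree: B1–B2, B2–B3, B3–B4, B4–B5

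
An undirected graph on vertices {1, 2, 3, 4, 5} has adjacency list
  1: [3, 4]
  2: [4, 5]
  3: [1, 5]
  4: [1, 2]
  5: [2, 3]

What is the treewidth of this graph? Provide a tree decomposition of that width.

Each bag holds 3 vertices, so the decomposition has width 2, which upper-bounds the treewidth. The edges 1–3–5–2–4–1 form a cycle, so G is not a tree and its treewidth is at least 2. Therefore the treewidth is 2.

Treewidth 2.
One such decomposition:
Bags: B1 = {1, 3, 5}  B2 = {1, 2, 5}  B3 = {1, 2, 4}
Tree: B1–B2, B2–B3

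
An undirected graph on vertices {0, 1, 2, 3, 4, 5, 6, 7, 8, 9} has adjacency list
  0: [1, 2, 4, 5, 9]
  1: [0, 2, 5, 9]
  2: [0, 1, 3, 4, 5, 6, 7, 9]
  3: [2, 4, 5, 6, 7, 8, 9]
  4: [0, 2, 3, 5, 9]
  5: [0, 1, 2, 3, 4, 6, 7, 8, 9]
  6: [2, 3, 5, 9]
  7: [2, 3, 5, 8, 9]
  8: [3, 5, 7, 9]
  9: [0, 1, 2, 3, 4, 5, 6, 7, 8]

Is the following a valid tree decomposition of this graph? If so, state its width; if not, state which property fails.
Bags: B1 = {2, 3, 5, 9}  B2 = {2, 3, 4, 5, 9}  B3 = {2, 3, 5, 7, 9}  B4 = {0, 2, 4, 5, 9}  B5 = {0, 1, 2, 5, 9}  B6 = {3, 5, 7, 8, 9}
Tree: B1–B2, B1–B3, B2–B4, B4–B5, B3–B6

No — vertex 6 appears in no bag.

A tree decomposition must satisfy three properties: every vertex lies in some bag; for every edge, both endpoints lie together in some bag; and for every vertex, the bags containing it form a connected subtree. Here vertex 6 appears in no bag, so the decomposition is invalid.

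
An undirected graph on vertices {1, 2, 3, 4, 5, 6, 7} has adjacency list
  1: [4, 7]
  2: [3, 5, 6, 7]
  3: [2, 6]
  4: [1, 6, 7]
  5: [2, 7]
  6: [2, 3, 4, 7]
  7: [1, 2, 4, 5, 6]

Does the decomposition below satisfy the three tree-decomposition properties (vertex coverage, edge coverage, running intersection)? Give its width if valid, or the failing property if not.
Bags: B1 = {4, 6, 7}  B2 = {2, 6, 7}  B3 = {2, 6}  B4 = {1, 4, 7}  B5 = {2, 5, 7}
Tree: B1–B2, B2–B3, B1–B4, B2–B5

A tree decomposition must satisfy three properties: every vertex lies in some bag; for every edge, both endpoints lie together in some bag; and for every vertex, the bags containing it form a connected subtree. Here vertex 3 appears in no bag, so the decomposition is invalid.

No — vertex 3 appears in no bag.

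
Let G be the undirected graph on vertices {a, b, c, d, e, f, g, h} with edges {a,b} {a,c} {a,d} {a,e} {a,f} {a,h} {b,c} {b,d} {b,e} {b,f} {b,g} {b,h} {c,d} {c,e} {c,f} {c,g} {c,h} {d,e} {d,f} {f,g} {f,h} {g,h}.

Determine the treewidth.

A width-4 tree decomposition is:
Bags: B1 = {a, b, c, f, h}  B2 = {a, b, c, d, f}  B3 = {a, b, c, d, e}  B4 = {b, c, f, g, h}
Tree: B1–B2, B2–B3, B1–B4
The largest bag has 5 vertices, giving width 4; this decomposition certifies tw(G) ≤ 4. On the other hand G contains the 5-clique {a, b, c, d, e}. A clique must lie in a single bag of any decomposition, so no decomposition can have width below 4. Therefore the treewidth is 4.

4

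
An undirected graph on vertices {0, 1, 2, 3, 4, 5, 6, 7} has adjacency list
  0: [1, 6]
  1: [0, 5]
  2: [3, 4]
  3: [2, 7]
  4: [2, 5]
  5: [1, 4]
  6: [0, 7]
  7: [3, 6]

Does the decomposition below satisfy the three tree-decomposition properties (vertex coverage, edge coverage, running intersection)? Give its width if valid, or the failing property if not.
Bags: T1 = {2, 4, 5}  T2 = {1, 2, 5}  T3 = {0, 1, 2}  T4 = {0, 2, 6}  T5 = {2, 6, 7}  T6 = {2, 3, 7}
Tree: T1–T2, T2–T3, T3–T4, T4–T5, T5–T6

Every vertex of G appears in some bag (union = {0, 1, 2, 3, 4, 5, 6, 7}); every edge is covered by a bag; and for each vertex v the set of bags containing v is connected in the bag tree. The decomposition is therefore valid. The largest bag has 3 vertices, so the width is 2.

Yes; width 2.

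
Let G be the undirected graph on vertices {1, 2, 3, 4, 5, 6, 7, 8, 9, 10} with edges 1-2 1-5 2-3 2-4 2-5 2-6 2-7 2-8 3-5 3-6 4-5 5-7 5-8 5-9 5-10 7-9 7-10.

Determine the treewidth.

A width-2 tree decomposition is:
Bags: B1 = {2, 5, 7}  B2 = {2, 3, 5}  B3 = {2, 4, 5}  B4 = {2, 3, 6}  B5 = {5, 7, 9}  B6 = {5, 7, 10}  B7 = {1, 2, 5}  B8 = {2, 5, 8}
Tree: B1–B2, B2–B3, B2–B4, B1–B5, B5–B6, B3–B7, B7–B8
The largest bag has 3 vertices, giving width 2; this decomposition certifies tw(G) ≤ 2. For the lower bound, the 3 vertices {5, 7, 9} are pairwise adjacent, and any tree decomposition puts a clique entirely inside one bag — forcing width ≥ 2. Therefore the treewidth is 2.

2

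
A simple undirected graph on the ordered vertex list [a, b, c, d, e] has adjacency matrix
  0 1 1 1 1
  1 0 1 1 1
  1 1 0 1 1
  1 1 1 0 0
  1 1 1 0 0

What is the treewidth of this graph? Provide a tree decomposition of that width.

Every bag has size at most 4, so the width is 4 − 1 = 3 and tw(G) ≤ 3. On the other hand G contains the 4-clique {a, b, c, d}. A clique must lie in a single bag of any decomposition, so no decomposition can have width below 3. Hence tw(G) = 3 exactly.

Treewidth 3.
One such decomposition:
Bags: B1 = {a, b, c, d}  B2 = {a, b, c, e}
Tree: B1–B2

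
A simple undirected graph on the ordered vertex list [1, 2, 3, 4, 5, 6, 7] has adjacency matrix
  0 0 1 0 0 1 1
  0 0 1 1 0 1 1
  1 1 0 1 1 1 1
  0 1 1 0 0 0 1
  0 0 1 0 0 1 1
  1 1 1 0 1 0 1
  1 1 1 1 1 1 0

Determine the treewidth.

3

A width-3 tree decomposition is:
Bags: B1 = {3, 5, 6, 7}  B2 = {1, 3, 6, 7}  B3 = {2, 3, 6, 7}  B4 = {2, 3, 4, 7}
Tree: B1–B2, B2–B3, B3–B4
Every bag has size at most 4, so the width is 4 − 1 = 3 and tw(G) ≤ 3. For the lower bound, the 4 vertices {2, 3, 4, 7} are pairwise adjacent, and any tree decomposition puts a clique entirely inside one bag — forcing width ≥ 3. Combining the bounds, tw(G) = 3.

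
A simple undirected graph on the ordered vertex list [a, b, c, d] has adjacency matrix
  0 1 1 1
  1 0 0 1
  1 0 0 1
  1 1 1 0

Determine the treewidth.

A width-2 tree decomposition is:
Bags: B1 = {a, b, d}  B2 = {a, c, d}
Tree: B1–B2
Each bag holds 3 vertices, so the decomposition has width 2, which upper-bounds the treewidth. For the lower bound, the 3 vertices {a, c, d} are pairwise adjacent, and any tree decomposition puts a clique entirely inside one bag — forcing width ≥ 2. The upper and lower bounds meet at 2, so that is the treewidth.

2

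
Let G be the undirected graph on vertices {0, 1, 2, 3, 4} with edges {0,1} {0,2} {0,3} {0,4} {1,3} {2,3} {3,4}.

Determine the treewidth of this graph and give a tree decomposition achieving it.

Treewidth 2.
Bags: B1 = {0, 2, 3}  B2 = {0, 3, 4}  B3 = {0, 1, 3}
Tree: B1–B2, B2–B3

Every bag has size at most 3, so the width is 3 − 1 = 2 and tw(G) ≤ 2. For the lower bound, the 3 vertices {0, 1, 3} are pairwise adjacent, and any tree decomposition puts a clique entirely inside one bag — forcing width ≥ 2. Combining the bounds, tw(G) = 2.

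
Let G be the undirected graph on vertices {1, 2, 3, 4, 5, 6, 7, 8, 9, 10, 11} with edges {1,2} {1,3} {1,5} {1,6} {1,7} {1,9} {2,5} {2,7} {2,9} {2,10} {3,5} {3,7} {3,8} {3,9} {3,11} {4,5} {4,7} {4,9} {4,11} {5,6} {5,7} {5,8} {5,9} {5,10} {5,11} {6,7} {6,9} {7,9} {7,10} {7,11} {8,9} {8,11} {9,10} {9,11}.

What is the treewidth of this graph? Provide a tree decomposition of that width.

Each bag holds 5 vertices, so the decomposition has width 4, which upper-bounds the treewidth. Conversely, {3, 5, 8, 9, 11} is a clique of size 5, and the vertices of any clique must share a bag in every tree decomposition; so some bag has ≥ 5 vertices and tw(G) ≥ 4. Combining the bounds, tw(G) = 4.

Treewidth 4.
Bags: B1 = {3, 5, 8, 9, 11}  B2 = {3, 5, 7, 9, 11}  B3 = {4, 5, 7, 9, 11}  B4 = {1, 3, 5, 7, 9}  B5 = {1, 2, 5, 7, 9}  B6 = {2, 5, 7, 9, 10}  B7 = {1, 5, 6, 7, 9}
Tree: B1–B2, B2–B3, B2–B4, B4–B5, B5–B6, B4–B7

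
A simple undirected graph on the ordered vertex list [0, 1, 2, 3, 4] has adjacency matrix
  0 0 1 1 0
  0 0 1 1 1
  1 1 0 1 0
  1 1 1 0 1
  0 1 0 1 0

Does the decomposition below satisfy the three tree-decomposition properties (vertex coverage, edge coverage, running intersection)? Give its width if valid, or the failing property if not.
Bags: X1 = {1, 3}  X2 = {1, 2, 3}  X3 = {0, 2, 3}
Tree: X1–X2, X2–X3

No — vertex 4 appears in no bag.

A tree decomposition must satisfy three properties: every vertex lies in some bag; for every edge, both endpoints lie together in some bag; and for every vertex, the bags containing it form a connected subtree. Here vertex 4 appears in no bag, so the decomposition is invalid.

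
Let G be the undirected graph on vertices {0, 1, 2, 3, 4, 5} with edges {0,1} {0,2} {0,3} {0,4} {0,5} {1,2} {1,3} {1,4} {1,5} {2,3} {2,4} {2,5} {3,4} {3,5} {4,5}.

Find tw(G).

5

A width-5 tree decomposition is:
Bags: B1 = {0, 1, 2, 3, 4, 5}
Tree: (single bag)
With just one bag of size 6, the width is 6 − 1 = 5, so tw(G) ≤ 5. On the other hand G contains the 6-clique {0, 1, 2, 3, 4, 5}. A clique must lie in a single bag of any decomposition, so no decomposition can have width below 5. The upper and lower bounds meet at 5, so that is the treewidth.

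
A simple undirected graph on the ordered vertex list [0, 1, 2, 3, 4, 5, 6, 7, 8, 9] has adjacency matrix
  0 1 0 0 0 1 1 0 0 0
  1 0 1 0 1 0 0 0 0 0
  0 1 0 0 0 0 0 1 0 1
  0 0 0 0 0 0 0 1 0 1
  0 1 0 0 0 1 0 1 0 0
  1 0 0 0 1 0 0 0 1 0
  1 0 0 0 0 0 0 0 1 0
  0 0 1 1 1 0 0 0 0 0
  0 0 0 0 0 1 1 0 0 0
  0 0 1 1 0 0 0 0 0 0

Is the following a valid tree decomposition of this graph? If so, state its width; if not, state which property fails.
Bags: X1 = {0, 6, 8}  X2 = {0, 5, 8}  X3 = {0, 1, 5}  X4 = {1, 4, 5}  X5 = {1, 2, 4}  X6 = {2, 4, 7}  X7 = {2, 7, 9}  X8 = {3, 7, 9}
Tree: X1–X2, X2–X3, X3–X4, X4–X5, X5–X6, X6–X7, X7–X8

Checking the three conditions: (i) the bags cover all of {0, 1, 2, 3, 4, 5, 6, 7, 8, 9}; (ii) for each edge, some bag contains both endpoints; (iii) the bags containing any fixed vertex form a subtree. All hold, so the decomposition is valid with width 3 − 1 = 2.

Yes; width 2.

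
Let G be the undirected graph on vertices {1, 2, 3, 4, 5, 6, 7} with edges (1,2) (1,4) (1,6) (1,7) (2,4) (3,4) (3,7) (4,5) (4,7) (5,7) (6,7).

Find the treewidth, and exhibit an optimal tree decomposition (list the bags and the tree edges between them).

Treewidth 2.
One such decomposition:
Bags: B1 = {1, 2, 4}  B2 = {1, 4, 7}  B3 = {1, 6, 7}  B4 = {4, 5, 7}  B5 = {3, 4, 7}
Tree: B1–B2, B2–B3, B2–B4, B4–B5

Each bag holds 3 vertices, so the decomposition has width 2, which upper-bounds the treewidth. For the lower bound, the 3 vertices {1, 2, 4} are pairwise adjacent, and any tree decomposition puts a clique entirely inside one bag — forcing width ≥ 2. The upper and lower bounds meet at 2, so that is the treewidth.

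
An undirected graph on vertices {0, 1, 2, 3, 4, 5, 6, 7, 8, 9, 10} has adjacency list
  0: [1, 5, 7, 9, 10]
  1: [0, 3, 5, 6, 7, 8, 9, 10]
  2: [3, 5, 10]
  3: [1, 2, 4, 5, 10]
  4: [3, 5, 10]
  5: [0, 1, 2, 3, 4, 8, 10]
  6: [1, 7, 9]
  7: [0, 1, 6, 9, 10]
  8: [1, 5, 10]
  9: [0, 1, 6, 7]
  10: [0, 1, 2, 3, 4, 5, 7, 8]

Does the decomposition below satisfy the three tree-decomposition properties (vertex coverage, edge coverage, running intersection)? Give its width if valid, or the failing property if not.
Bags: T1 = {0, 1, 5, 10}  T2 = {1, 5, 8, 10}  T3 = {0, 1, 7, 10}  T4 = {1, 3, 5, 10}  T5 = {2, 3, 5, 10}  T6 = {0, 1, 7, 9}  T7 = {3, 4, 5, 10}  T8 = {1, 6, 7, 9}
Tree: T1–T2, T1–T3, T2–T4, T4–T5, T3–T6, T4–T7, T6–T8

Checking the three conditions: (i) the bags cover all of {0, 1, 2, 3, 4, 5, 6, 7, 8, 9, 10}; (ii) for each edge, some bag contains both endpoints; (iii) the bags containing any fixed vertex form a subtree. All hold, so the decomposition is valid with width 4 − 1 = 3.

Yes; width 3.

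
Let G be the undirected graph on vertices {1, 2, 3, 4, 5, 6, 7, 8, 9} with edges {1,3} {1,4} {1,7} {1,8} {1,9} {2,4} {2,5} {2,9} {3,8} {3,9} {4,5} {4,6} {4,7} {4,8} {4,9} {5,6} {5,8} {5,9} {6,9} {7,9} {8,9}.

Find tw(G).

3

A width-3 tree decomposition is:
Bags: B1 = {1, 4, 8, 9}  B2 = {1, 3, 8, 9}  B3 = {4, 5, 8, 9}  B4 = {1, 4, 7, 9}  B5 = {4, 5, 6, 9}  B6 = {2, 4, 5, 9}
Tree: B1–B2, B1–B3, B1–B4, B3–B5, B3–B6
Every bag has size at most 4, so the width is 4 − 1 = 3 and tw(G) ≤ 3. Conversely, {1, 3, 8, 9} is a clique of size 4, and the vertices of any clique must share a bag in every tree decomposition; so some bag has ≥ 4 vertices and tw(G) ≥ 3. The upper and lower bounds meet at 3, so that is the treewidth.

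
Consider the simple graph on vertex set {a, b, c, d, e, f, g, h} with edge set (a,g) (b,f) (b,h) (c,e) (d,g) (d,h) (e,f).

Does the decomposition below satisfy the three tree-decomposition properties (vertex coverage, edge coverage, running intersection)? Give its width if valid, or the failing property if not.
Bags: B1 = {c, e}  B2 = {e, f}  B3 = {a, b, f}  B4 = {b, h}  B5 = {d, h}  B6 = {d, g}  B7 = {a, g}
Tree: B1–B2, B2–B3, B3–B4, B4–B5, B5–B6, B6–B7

A tree decomposition must satisfy three properties: every vertex lies in some bag; for every edge, both endpoints lie together in some bag; and for every vertex, the bags containing it form a connected subtree. Here bags containing vertex a are not connected in the tree, so the decomposition is invalid.

No — bags containing vertex a are not connected in the tree.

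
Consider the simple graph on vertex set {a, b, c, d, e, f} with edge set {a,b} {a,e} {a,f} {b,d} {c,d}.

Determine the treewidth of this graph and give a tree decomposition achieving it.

The largest bag has 2 vertices, giving width 1; this decomposition certifies tw(G) ≤ 1. G has an edge, so its treewidth is at least 1. Hence tw(G) = 1 exactly.

Treewidth 1.
Bags: B1 = {b, d}  B2 = {c, d}  B3 = {a, b}  B4 = {a, e}  B5 = {a, f}
Tree: B1–B2, B1–B3, B3–B4, B4–B5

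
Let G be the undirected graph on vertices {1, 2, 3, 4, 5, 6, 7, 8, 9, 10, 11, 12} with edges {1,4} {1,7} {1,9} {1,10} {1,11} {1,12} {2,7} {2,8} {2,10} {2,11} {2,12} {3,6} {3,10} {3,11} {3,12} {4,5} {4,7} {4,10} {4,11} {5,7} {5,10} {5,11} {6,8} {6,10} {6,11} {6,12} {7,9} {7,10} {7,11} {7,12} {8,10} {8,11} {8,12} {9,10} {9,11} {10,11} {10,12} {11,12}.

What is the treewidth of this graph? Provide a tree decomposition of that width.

Treewidth 4.
Bags: B1 = {2, 7, 10, 11, 12}  B2 = {1, 7, 10, 11, 12}  B3 = {2, 8, 10, 11, 12}  B4 = {1, 7, 9, 10, 11}  B5 = {6, 8, 10, 11, 12}  B6 = {3, 6, 10, 11, 12}  B7 = {1, 4, 7, 10, 11}  B8 = {4, 5, 7, 10, 11}
Tree: B1–B2, B1–B3, B2–B4, B3–B5, B5–B6, B2–B7, B7–B8

The largest bag has 5 vertices, giving width 4; this decomposition certifies tw(G) ≤ 4. Conversely, {2, 8, 10, 11, 12} is a clique of size 5, and the vertices of any clique must share a bag in every tree decomposition; so some bag has ≥ 5 vertices and tw(G) ≥ 4. Therefore the treewidth is 4.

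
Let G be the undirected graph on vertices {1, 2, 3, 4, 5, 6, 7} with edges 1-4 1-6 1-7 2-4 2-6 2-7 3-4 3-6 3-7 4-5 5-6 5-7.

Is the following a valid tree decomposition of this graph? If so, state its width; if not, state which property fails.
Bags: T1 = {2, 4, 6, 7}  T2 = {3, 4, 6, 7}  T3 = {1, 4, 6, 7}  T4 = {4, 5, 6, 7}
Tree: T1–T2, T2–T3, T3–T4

Yes; width 3.

Every vertex of G appears in some bag (union = {1, 2, 3, 4, 5, 6, 7}); every edge is covered by a bag; and for each vertex v the set of bags containing v is connected in the bag tree. The decomposition is therefore valid. The largest bag has 4 vertices, so the width is 3.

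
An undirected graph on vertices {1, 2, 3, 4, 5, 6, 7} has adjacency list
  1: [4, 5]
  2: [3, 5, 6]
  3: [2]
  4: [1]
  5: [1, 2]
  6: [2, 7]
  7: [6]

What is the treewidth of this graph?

1

A width-1 tree decomposition is:
Bags: B1 = {2, 5}  B2 = {2, 6}  B3 = {1, 5}  B4 = {2, 3}  B5 = {1, 4}  B6 = {6, 7}
Tree: B1–B2, B1–B3, B1–B4, B3–B5, B2–B6
Each bag holds 2 vertices, so the decomposition has width 1, which upper-bounds the treewidth. G has an edge, so its treewidth is at least 1. Hence tw(G) = 1 exactly.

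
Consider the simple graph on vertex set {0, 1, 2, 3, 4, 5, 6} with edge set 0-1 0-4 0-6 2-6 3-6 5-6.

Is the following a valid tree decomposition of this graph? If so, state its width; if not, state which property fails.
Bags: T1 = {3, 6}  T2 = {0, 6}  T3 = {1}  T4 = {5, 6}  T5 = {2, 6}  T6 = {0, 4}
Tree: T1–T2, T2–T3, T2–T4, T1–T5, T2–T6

No — edge (0,1) lies in no bag.

A tree decomposition must satisfy three properties: every vertex lies in some bag; for every edge, both endpoints lie together in some bag; and for every vertex, the bags containing it form a connected subtree. Here edge (0,1) lies in no bag, so the decomposition is invalid.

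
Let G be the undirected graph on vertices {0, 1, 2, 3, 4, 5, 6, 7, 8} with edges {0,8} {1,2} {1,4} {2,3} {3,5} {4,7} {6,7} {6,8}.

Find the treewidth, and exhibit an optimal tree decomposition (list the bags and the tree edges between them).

Treewidth 1.
One such decomposition:
Bags: B1 = {3, 5}  B2 = {2, 3}  B3 = {1, 2}  B4 = {1, 4}  B5 = {4, 7}  B6 = {6, 7}  B7 = {6, 8}  B8 = {0, 8}
Tree: B1–B2, B2–B3, B3–B4, B4–B5, B5–B6, B6–B7, B7–B8

Every bag has size at most 2, so the width is 2 − 1 = 1 and tw(G) ≤ 1. G has an edge, so its treewidth is at least 1. Hence tw(G) = 1 exactly.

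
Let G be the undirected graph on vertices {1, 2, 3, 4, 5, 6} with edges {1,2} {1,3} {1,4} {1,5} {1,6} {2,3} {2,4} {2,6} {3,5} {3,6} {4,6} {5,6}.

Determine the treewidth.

A width-3 tree decomposition is:
Bags: B1 = {1, 3, 5, 6}  B2 = {1, 2, 3, 6}  B3 = {1, 2, 4, 6}
Tree: B1–B2, B2–B3
Each bag holds 4 vertices, so the decomposition has width 3, which upper-bounds the treewidth. On the other hand G contains the 4-clique {1, 2, 3, 6}. A clique must lie in a single bag of any decomposition, so no decomposition can have width below 3. Hence tw(G) = 3 exactly.

3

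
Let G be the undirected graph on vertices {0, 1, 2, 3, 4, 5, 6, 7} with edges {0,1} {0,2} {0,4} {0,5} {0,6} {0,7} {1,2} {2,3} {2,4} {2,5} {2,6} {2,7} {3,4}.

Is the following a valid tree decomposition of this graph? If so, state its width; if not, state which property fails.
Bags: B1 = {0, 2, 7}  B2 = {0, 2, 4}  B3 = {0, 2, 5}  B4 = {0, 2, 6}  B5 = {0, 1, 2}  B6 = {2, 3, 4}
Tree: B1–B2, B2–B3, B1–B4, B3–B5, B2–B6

Vertex coverage: the bags together contain {0, 1, 2, 3, 4, 5, 6, 7}, the full vertex set. Edge coverage: each edge of G has both endpoints in at least one bag. Running intersection: for every vertex, the bags containing it form a connected subtree. All three properties hold, so this is a valid tree decomposition of width max|bag| − 1 = 2, and hence tw(G) ≤ 2.

Yes; width 2.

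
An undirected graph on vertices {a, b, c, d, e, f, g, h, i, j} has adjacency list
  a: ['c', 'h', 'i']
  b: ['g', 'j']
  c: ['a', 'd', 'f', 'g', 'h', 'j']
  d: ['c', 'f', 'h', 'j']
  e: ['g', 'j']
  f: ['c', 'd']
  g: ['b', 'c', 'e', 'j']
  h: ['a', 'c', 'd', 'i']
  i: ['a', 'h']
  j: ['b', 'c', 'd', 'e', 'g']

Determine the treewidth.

A width-2 tree decomposition is:
Bags: B1 = {c, d, j}  B2 = {c, d, h}  B3 = {c, d, f}  B4 = {a, c, h}  B5 = {c, g, j}  B6 = {a, h, i}  B7 = {e, g, j}  B8 = {b, g, j}
Tree: B1–B2, B1–B3, B2–B4, B1–B5, B4–B6, B5–B7, B5–B8
Every bag has size at most 3, so the width is 3 − 1 = 2 and tw(G) ≤ 2. On the other hand G contains the 3-clique {e, g, j}. A clique must lie in a single bag of any decomposition, so no decomposition can have width below 2. Hence tw(G) = 2 exactly.

2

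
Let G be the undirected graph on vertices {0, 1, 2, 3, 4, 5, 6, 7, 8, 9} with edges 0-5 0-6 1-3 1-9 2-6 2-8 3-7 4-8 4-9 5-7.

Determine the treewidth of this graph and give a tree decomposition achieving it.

Every bag has size at most 3, so the width is 3 − 1 = 2 and tw(G) ≤ 2. For the lower bound, G contains the cycle 1–3–7–5–0–6–2–8–4–9–1, so G is not a forest; only forests have treewidth ≤ 1, hence tw(G) ≥ 2. Therefore the treewidth is 2.

Treewidth 2.
One optimal decomposition is:
Bags: B1 = {1, 3, 7}  B2 = {1, 5, 7}  B3 = {0, 1, 5}  B4 = {0, 1, 6}  B5 = {1, 2, 6}  B6 = {1, 2, 8}  B7 = {1, 4, 8}  B8 = {1, 4, 9}
Tree: B1–B2, B2–B3, B3–B4, B4–B5, B5–B6, B6–B7, B7–B8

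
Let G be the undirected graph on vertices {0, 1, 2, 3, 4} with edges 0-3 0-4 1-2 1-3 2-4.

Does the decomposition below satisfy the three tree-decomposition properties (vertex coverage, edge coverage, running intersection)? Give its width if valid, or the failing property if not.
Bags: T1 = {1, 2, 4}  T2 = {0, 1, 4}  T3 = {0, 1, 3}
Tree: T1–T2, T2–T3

Yes; width 2.

Checking the three conditions: (i) the bags cover all of {0, 1, 2, 3, 4}; (ii) for each edge, some bag contains both endpoints; (iii) the bags containing any fixed vertex form a subtree. All hold, so the decomposition is valid with width 3 − 1 = 2.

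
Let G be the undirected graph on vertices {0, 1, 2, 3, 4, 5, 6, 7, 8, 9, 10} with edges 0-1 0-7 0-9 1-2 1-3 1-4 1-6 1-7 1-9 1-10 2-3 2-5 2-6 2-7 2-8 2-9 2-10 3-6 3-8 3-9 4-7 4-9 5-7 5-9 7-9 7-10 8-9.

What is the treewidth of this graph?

A width-3 tree decomposition is:
Bags: B1 = {1, 2, 7, 9}  B2 = {2, 5, 7, 9}  B3 = {0, 1, 7, 9}  B4 = {1, 4, 7, 9}  B5 = {1, 2, 3, 9}  B6 = {1, 2, 3, 6}  B7 = {1, 2, 7, 10}  B8 = {2, 3, 8, 9}
Tree: B1–B2, B1–B3, B1–B4, B1–B5, B5–B6, B1–B7, B5–B8
The largest bag has 4 vertices, giving width 3; this decomposition certifies tw(G) ≤ 3. On the other hand G contains the 4-clique {2, 3, 8, 9}. A clique must lie in a single bag of any decomposition, so no decomposition can have width below 3. Therefore the treewidth is 3.

3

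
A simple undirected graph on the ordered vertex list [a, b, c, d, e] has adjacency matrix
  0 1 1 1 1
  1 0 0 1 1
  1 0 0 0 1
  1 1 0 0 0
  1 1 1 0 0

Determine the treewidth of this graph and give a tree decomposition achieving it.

The largest bag has 3 vertices, giving width 2; this decomposition certifies tw(G) ≤ 2. For the lower bound, the 3 vertices {a, b, d} are pairwise adjacent, and any tree decomposition puts a clique entirely inside one bag — forcing width ≥ 2. Hence tw(G) = 2 exactly.

Treewidth 2.
Bags: B1 = {a, b, e}  B2 = {a, c, e}  B3 = {a, b, d}
Tree: B1–B2, B1–B3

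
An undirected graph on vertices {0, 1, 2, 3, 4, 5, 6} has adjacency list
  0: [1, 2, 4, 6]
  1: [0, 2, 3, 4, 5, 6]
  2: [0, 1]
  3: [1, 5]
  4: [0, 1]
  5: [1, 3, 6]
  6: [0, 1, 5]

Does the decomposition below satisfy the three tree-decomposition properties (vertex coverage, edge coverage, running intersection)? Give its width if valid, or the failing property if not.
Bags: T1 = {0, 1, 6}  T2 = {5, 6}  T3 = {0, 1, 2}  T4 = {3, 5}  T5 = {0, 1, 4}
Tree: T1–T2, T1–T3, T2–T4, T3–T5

A tree decomposition must satisfy three properties: every vertex lies in some bag; for every edge, both endpoints lie together in some bag; and for every vertex, the bags containing it form a connected subtree. Here edge (1,5) lies in no bag, so the decomposition is invalid.

No — edge (1,5) lies in no bag.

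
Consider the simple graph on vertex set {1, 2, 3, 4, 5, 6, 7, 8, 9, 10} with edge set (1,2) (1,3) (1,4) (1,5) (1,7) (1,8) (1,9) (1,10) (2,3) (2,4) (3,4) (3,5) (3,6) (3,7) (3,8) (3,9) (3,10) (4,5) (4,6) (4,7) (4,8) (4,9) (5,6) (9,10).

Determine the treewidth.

A width-3 tree decomposition is:
Bags: B1 = {1, 3, 4, 9}  B2 = {1, 3, 4, 7}  B3 = {1, 3, 4, 5}  B4 = {1, 3, 4, 8}  B5 = {3, 4, 5, 6}  B6 = {1, 3, 9, 10}  B7 = {1, 2, 3, 4}
Tree: B1–B2, B1–B3, B3–B4, B3–B5, B1–B6, B2–B7
Each bag holds 4 vertices, so the decomposition has width 3, which upper-bounds the treewidth. For the lower bound, the 4 vertices {1, 3, 9, 10} are pairwise adjacent, and any tree decomposition puts a clique entirely inside one bag — forcing width ≥ 3. Therefore the treewidth is 3.

3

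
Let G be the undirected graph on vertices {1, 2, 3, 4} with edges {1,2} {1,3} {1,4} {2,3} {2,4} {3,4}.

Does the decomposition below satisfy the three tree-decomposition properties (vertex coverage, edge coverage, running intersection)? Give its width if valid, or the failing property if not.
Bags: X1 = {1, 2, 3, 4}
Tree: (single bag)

Checking the three conditions: (i) the bags cover all of {1, 2, 3, 4}; (ii) for each edge, some bag contains both endpoints; (iii) the bags containing any fixed vertex form a subtree. All hold, so the decomposition is valid with width 4 − 1 = 3.

Yes; width 3.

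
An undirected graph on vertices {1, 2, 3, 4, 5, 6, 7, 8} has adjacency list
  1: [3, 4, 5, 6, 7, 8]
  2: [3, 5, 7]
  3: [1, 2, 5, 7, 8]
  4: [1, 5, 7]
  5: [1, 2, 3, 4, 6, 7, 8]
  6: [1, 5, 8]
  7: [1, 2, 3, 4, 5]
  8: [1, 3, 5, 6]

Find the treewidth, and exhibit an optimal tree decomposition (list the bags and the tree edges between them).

Treewidth 3.
One such decomposition:
Bags: B1 = {1, 3, 5, 7}  B2 = {2, 3, 5, 7}  B3 = {1, 3, 5, 8}  B4 = {1, 4, 5, 7}  B5 = {1, 5, 6, 8}
Tree: B1–B2, B1–B3, B1–B4, B3–B5

The largest bag has 4 vertices, giving width 3; this decomposition certifies tw(G) ≤ 3. On the other hand G contains the 4-clique {1, 3, 5, 8}. A clique must lie in a single bag of any decomposition, so no decomposition can have width below 3. Therefore the treewidth is 3.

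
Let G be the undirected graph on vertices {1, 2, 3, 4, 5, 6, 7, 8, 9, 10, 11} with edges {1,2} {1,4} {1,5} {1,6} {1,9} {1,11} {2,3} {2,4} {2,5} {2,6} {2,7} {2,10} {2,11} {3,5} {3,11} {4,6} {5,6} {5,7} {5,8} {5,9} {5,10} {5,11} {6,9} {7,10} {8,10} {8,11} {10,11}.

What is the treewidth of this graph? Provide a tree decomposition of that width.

The largest bag has 4 vertices, giving width 3; this decomposition certifies tw(G) ≤ 3. Conversely, {1, 2, 4, 6} is a clique of size 4, and the vertices of any clique must share a bag in every tree decomposition; so some bag has ≥ 4 vertices and tw(G) ≥ 3. Combining the bounds, tw(G) = 3.

Treewidth 3.
One such decomposition:
Bags: B1 = {1, 2, 5, 6}  B2 = {1, 2, 5, 11}  B3 = {2, 5, 10, 11}  B4 = {1, 2, 4, 6}  B5 = {1, 5, 6, 9}  B6 = {2, 3, 5, 11}  B7 = {2, 5, 7, 10}  B8 = {5, 8, 10, 11}
Tree: B1–B2, B2–B3, B1–B4, B1–B5, B2–B6, B3–B7, B3–B8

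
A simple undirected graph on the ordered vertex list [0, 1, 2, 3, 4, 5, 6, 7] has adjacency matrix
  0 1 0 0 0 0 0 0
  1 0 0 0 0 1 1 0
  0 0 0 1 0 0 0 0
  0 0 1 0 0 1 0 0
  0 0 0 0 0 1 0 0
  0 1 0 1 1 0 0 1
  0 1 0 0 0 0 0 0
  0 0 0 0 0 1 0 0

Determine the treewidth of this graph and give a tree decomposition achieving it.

Treewidth 1.
One optimal decomposition is:
Bags: B1 = {2, 3}  B2 = {3, 5}  B3 = {1, 5}  B4 = {0, 1}  B5 = {4, 5}  B6 = {5, 7}  B7 = {1, 6}
Tree: B1–B2, B2–B3, B3–B4, B2–B5, B3–B6, B4–B7

Every bag has size at most 2, so the width is 2 − 1 = 1 and tw(G) ≤ 1. Since G has at least one edge (e.g. 2–3), it is not an edgeless graph, so tw(G) ≥ 1. Combining the bounds, tw(G) = 1.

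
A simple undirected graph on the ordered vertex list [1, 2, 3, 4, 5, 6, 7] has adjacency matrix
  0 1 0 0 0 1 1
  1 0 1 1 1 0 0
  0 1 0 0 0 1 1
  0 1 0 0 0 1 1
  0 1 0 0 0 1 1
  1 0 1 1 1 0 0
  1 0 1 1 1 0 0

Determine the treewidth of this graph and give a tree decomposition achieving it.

The largest bag has 4 vertices, giving width 3; this decomposition certifies tw(G) ≤ 3. For the lower bound: the 4 vertex sets {5,6}, {1,2}, {7}, {3} are disjoint, each induces a connected subgraph, and every pair is joined by at least one edge of G. Contracting each set to a single vertex therefore yields K_{4} as a minor, and since treewidth is minor-monotone, tw(G) ≥ tw(K_{4}) = 3. The upper and lower bounds meet at 3, so that is the treewidth.

Treewidth 3.
One such decomposition:
Bags: B1 = {2, 5, 6, 7}  B2 = {1, 2, 6, 7}  B3 = {2, 3, 6, 7}  B4 = {2, 4, 6, 7}
Tree: B1–B2, B2–B3, B3–B4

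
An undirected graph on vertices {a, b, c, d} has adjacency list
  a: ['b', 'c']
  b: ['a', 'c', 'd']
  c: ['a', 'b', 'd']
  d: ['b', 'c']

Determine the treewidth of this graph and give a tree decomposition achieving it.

Every bag has size at most 3, so the width is 3 − 1 = 2 and tw(G) ≤ 2. For the lower bound, the 3 vertices {b, c, d} are pairwise adjacent, and any tree decomposition puts a clique entirely inside one bag — forcing width ≥ 2. Combining the bounds, tw(G) = 2.

Treewidth 2.
Bags: B1 = {a, b, c}  B2 = {b, c, d}
Tree: B1–B2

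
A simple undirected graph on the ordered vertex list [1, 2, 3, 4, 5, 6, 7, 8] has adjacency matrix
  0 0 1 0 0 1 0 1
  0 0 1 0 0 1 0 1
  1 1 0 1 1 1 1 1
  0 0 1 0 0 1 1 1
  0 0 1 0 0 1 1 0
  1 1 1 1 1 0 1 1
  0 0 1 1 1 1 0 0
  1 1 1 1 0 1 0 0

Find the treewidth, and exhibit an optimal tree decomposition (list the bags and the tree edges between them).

Each bag holds 4 vertices, so the decomposition has width 3, which upper-bounds the treewidth. Conversely, {1, 3, 6, 8} is a clique of size 4, and the vertices of any clique must share a bag in every tree decomposition; so some bag has ≥ 4 vertices and tw(G) ≥ 3. Therefore the treewidth is 3.

Treewidth 3.
Bags: B1 = {3, 4, 6, 8}  B2 = {1, 3, 6, 8}  B3 = {2, 3, 6, 8}  B4 = {3, 4, 6, 7}  B5 = {3, 5, 6, 7}
Tree: B1–B2, B2–B3, B1–B4, B4–B5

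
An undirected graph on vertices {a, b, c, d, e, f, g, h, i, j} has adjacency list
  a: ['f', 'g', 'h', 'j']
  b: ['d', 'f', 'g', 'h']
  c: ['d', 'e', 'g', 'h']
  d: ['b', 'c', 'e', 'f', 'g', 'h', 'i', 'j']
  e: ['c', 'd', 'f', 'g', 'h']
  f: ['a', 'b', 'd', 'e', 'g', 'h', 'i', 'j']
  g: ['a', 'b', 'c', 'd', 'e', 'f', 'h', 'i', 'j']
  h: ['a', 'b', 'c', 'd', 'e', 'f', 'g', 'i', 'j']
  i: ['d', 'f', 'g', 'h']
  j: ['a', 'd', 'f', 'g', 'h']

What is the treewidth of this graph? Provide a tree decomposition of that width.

Treewidth 4.
Bags: B1 = {b, d, f, g, h}  B2 = {d, f, g, h, i}  B3 = {d, f, g, h, j}  B4 = {a, f, g, h, j}  B5 = {d, e, f, g, h}  B6 = {c, d, e, g, h}
Tree: B1–B2, B2–B3, B3–B4, B1–B5, B5–B6

Each bag holds 5 vertices, so the decomposition has width 4, which upper-bounds the treewidth. On the other hand G contains the 5-clique {c, d, e, g, h}. A clique must lie in a single bag of any decomposition, so no decomposition can have width below 4. Therefore the treewidth is 4.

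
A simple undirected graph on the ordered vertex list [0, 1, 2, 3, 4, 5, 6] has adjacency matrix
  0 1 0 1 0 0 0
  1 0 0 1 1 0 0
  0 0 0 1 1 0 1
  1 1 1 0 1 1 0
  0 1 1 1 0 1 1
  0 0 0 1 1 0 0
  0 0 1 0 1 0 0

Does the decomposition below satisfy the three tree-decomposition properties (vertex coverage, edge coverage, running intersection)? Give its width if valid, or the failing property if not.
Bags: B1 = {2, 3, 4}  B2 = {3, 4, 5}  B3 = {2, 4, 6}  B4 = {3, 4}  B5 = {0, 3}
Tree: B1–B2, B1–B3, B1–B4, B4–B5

No — vertex 1 appears in no bag.

A tree decomposition must satisfy three properties: every vertex lies in some bag; for every edge, both endpoints lie together in some bag; and for every vertex, the bags containing it form a connected subtree. Here vertex 1 appears in no bag, so the decomposition is invalid.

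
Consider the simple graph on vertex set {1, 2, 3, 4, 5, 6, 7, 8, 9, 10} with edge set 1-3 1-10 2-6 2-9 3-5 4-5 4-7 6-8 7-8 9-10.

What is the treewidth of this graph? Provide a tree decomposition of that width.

Every bag has size at most 3, so the width is 3 − 1 = 2 and tw(G) ≤ 2. Since 3–1–10–9–2–6–8–7–4–5–3 is a cycle in G, G is not acyclic. Forests are exactly the graphs of treewidth ≤ 1, so tw(G) ≥ 2. Combining the bounds, tw(G) = 2.

Treewidth 2.
One optimal decomposition is:
Bags: B1 = {1, 3, 10}  B2 = {3, 9, 10}  B3 = {2, 3, 9}  B4 = {2, 3, 6}  B5 = {3, 6, 8}  B6 = {3, 7, 8}  B7 = {3, 4, 7}  B8 = {3, 4, 5}
Tree: B1–B2, B2–B3, B3–B4, B4–B5, B5–B6, B6–B7, B7–B8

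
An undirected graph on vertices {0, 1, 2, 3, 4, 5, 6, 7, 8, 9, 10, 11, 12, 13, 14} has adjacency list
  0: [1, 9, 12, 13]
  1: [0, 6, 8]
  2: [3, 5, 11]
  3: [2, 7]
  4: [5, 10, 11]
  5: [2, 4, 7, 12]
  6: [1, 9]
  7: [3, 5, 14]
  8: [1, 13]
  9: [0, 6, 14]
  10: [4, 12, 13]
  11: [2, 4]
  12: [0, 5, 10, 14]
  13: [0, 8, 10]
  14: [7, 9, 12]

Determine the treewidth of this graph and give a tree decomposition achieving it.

Treewidth 3.
One optimal decomposition is:
Bags: B1 = {2, 3, 7, 11}  B2 = {2, 5, 7, 11}  B3 = {4, 5, 7, 11}  B4 = {4, 5, 7, 14}  B5 = {4, 5, 12, 14}  B6 = {4, 10, 12, 14}  B7 = {9, 10, 12, 14}  B8 = {0, 9, 10, 12}  B9 = {0, 9, 10, 13}  B10 = {0, 6, 9, 13}  B11 = {0, 1, 6, 13}  B12 = {1, 6, 8, 13}
Tree: B1–B2, B2–B3, B3–B4, B4–B5, B5–B6, B6–B7, B7–B8, B8–B9, B9–B10, B10–B11, B11–B12

The largest bag has 4 vertices, giving width 3; this decomposition certifies tw(G) ≤ 3. For the lower bound: the 4 vertex sets {2,3,11}, {7}, {5}, {4,10,12,14} are disjoint, each induces a connected subgraph, and every pair is joined by at least one edge of G. Contracting each set to a single vertex therefore yields K_{4} as a minor, and since treewidth is minor-monotone, tw(G) ≥ tw(K_{4}) = 3. Combining the bounds, tw(G) = 3.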